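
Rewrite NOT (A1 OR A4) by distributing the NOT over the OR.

NOT A1 AND NOT A4
De Morgan's: NOT(OR of terms) = AND of negations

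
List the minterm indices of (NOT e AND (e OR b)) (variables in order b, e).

Σm(2) = (b AND NOT e)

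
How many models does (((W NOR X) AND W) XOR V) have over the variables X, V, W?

Satisfying assignments: (0,1,0), (0,1,1), (1,1,0), (1,1,1)
Count: 4 out of 8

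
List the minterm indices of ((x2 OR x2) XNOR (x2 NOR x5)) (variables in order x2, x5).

Σm(1) = (NOT x2 AND x5)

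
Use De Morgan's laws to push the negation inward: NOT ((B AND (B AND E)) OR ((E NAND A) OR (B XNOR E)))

NOT (B AND (B AND E)) AND NOT ((E NAND A) OR (B XNOR E))
De Morgan's: NOT(OR of terms) = AND of negations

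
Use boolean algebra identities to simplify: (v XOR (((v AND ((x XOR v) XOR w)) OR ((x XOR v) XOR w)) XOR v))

By XOR self-cancellation ((E XOR v) XOR v = E) then absorption (E OR (E AND v) = E):
= ((x XOR v) XOR w)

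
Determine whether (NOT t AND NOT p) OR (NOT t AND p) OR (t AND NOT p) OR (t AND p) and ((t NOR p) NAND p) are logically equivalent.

Yes, they are equivalent — the two output columns agree on all 4 assignments:
t | p | Expression 1 | Expression 2
-----------------------------------
0 | 0 | 1 | 1
0 | 1 | 1 | 1
1 | 0 | 1 | 1
1 | 1 | 1 | 1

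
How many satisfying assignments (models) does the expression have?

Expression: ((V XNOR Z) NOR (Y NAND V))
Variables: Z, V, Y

Satisfying assignments: (0,1,1)
Count: 1 out of 8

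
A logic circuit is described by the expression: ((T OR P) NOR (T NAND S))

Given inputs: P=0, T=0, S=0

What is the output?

Substituting: ((0 OR 0) NOR (0 NAND 0))
= 0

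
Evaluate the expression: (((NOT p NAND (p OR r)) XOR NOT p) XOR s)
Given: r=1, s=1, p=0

Substituting: (((NOT 0 NAND (0 OR 1)) XOR NOT 0) XOR 1)
= 0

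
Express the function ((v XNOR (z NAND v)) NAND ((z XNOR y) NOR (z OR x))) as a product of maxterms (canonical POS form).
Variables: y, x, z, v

ΠM(9) = (NOT y OR x OR z OR NOT v)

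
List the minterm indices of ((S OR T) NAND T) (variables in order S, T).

Σm(0, 2) = (NOT S AND NOT T) OR (S AND NOT T)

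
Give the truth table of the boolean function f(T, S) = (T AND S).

T | S | Output
--------------
0 | 0 | 0
0 | 1 | 0
1 | 0 | 0
1 | 1 | 1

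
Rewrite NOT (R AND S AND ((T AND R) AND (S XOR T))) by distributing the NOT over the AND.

NOT R OR NOT S OR NOT ((T AND R) AND (S XOR T))
De Morgan's: NOT(AND of terms) = OR of negations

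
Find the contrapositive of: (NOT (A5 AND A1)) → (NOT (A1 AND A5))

Contrapositive: (A1 AND A5) → (A5 AND A1)
Note: A statement and its contrapositive are logically equivalent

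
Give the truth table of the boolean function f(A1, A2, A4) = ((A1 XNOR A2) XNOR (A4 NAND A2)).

A1 | A2 | A4 | Output
---------------------
0 | 0 | 0 | 1
0 | 0 | 1 | 1
0 | 1 | 0 | 0
0 | 1 | 1 | 1
1 | 0 | 0 | 0
1 | 0 | 1 | 0
1 | 1 | 0 | 1
1 | 1 | 1 | 0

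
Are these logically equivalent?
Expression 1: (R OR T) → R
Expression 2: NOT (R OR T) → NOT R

No, Inverse is not equivalent to original (counterexample: T=1, R=0)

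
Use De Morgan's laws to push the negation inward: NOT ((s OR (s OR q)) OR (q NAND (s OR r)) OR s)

NOT (s OR (s OR q)) AND NOT (q NAND (s OR r)) AND NOT s
De Morgan's: NOT(OR of terms) = AND of negations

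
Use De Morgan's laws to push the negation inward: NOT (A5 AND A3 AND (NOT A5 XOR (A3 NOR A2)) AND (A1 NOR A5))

NOT A5 OR NOT A3 OR NOT (NOT A5 XOR (A3 NOR A2)) OR NOT (A1 NOR A5)
De Morgan's: NOT(AND of terms) = OR of negations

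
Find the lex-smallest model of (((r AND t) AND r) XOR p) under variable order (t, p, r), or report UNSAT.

t=0, p=1, r=0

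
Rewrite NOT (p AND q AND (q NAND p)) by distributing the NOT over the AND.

NOT p OR NOT q OR NOT (q NAND p)
De Morgan's: NOT(AND of terms) = OR of negations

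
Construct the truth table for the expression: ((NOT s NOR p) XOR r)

p | s | r | Output
------------------
0 | 0 | 0 | 0
0 | 0 | 1 | 1
0 | 1 | 0 | 1
0 | 1 | 1 | 0
1 | 0 | 0 | 0
1 | 0 | 1 | 1
1 | 1 | 0 | 0
1 | 1 | 1 | 1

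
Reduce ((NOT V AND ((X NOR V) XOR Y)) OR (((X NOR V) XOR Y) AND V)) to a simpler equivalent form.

By distribution ((E AND v) OR (E AND NOT v) = E):
= ((X NOR V) XOR Y)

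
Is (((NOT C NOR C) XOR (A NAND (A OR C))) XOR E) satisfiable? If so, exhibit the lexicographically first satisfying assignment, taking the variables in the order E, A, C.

E=0, A=0, C=0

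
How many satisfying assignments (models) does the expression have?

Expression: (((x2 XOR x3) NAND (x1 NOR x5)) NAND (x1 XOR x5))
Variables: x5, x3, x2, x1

Satisfying assignments: (0,0,0,0), (0,0,1,0), (0,1,0,0), (0,1,1,0), (1,0,0,1), (1,0,1,1), (1,1,0,1), (1,1,1,1)
Count: 8 out of 16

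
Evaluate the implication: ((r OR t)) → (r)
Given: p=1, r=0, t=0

Antecedent ((r OR t)) = 0; consequent (r) = 0.
0 → 0 = 1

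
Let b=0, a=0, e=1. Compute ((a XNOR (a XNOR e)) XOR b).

Substituting: ((0 XNOR (0 XNOR 1)) XOR 0)
= 1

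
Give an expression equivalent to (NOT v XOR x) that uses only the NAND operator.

(((v NAND v) NAND ((v NAND v) NAND x)) NAND (x NAND ((v NAND v) NAND x)))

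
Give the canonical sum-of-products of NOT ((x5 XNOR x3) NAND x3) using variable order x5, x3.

Σm(3) = (x5 AND x3)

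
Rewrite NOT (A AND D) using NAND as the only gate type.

(((A NAND D) NAND (A NAND D)) NAND ((A NAND D) NAND (A NAND D)))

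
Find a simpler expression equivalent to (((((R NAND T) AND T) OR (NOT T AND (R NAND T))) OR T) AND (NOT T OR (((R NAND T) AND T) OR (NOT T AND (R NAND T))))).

By distribution ((E OR v) AND (E OR NOT v) = E) then distribution ((E AND v) OR (E AND NOT v) = E):
= (R NAND T)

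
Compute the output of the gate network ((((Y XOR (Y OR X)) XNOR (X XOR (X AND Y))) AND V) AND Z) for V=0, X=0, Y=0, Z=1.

Substituting: ((((0 XOR (0 OR 0)) XNOR (0 XOR (0 AND 0))) AND 0) AND 1)
= 0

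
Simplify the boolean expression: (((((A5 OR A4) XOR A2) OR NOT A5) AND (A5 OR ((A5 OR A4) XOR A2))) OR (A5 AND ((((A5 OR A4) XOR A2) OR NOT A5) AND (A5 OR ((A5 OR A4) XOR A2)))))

By absorption (E OR (E AND v) = E) then distribution ((E OR v) AND (E OR NOT v) = E):
= ((A5 OR A4) XOR A2)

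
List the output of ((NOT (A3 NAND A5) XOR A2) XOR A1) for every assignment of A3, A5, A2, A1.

A3 | A5 | A2 | A1 | Output
--------------------------
0 | 0 | 0 | 0 | 0
0 | 0 | 0 | 1 | 1
0 | 0 | 1 | 0 | 1
0 | 0 | 1 | 1 | 0
0 | 1 | 0 | 0 | 0
0 | 1 | 0 | 1 | 1
0 | 1 | 1 | 0 | 1
0 | 1 | 1 | 1 | 0
1 | 0 | 0 | 0 | 0
1 | 0 | 0 | 1 | 1
1 | 0 | 1 | 0 | 1
1 | 0 | 1 | 1 | 0
1 | 1 | 0 | 0 | 1
1 | 1 | 0 | 1 | 0
1 | 1 | 1 | 0 | 0
1 | 1 | 1 | 1 | 1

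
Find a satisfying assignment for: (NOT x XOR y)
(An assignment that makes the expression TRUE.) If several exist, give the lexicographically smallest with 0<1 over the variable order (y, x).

y=0, x=0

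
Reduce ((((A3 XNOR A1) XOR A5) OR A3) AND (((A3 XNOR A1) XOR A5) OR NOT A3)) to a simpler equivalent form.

By distribution ((E OR v) AND (E OR NOT v) = E):
= ((A3 XNOR A1) XOR A5)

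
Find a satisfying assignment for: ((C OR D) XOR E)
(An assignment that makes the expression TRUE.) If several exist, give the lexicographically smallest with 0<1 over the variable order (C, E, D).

C=0, E=0, D=1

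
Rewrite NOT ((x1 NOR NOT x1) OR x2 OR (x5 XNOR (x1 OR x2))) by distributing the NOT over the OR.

NOT (x1 NOR NOT x1) AND NOT x2 AND NOT (x5 XNOR (x1 OR x2))
De Morgan's: NOT(OR of terms) = AND of negations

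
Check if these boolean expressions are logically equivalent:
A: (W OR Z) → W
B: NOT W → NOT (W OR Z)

Yes, Contrapositive is always equivalent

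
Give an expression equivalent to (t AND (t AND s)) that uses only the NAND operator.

((t NAND ((t NAND s) NAND (t NAND s))) NAND (t NAND ((t NAND s) NAND (t NAND s))))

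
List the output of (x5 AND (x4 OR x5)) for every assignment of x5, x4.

x5 | x4 | Output
----------------
0 | 0 | 0
0 | 1 | 0
1 | 0 | 1
1 | 1 | 1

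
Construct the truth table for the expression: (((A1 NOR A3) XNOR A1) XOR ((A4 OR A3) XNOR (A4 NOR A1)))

A1 | A3 | A4 | Output
---------------------
0 | 0 | 0 | 0
0 | 0 | 1 | 0
0 | 1 | 0 | 0
0 | 1 | 1 | 1
1 | 0 | 0 | 1
1 | 0 | 1 | 0
1 | 1 | 0 | 0
1 | 1 | 1 | 0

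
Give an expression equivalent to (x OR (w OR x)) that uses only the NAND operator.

((x NAND x) NAND (((w NAND w) NAND (x NAND x)) NAND ((w NAND w) NAND (x NAND x))))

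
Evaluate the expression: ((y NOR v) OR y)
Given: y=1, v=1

Substituting: ((1 NOR 1) OR 1)
= 1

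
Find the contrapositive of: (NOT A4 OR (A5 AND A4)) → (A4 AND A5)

Contrapositive: NOT (A4 AND A5) → NOT (NOT A4 OR (A5 AND A4))
Note: A statement and its contrapositive are logically equivalent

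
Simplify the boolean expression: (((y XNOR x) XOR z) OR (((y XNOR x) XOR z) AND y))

By absorption (E OR (E AND v) = E):
= ((y XNOR x) XOR z)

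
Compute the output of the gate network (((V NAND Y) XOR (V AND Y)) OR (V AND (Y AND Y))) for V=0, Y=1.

Substituting: (((0 NAND 1) XOR (0 AND 1)) OR (0 AND (1 AND 1)))
= 1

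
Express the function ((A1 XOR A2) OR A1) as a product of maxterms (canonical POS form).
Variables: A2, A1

ΠM(0) = (A2 OR A1)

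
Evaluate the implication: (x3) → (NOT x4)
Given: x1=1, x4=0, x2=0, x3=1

Antecedent (x3) = 1; consequent (NOT x4) = 1.
1 → 1 = 1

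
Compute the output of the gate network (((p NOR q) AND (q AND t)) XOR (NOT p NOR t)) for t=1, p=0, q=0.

Substituting: (((0 NOR 0) AND (0 AND 1)) XOR (NOT 0 NOR 1))
= 0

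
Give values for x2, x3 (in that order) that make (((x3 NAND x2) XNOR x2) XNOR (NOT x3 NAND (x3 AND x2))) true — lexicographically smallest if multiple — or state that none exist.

x2=1, x3=0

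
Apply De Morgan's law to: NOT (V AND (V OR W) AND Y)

NOT V OR NOT (V OR W) OR NOT Y
De Morgan's: NOT(AND of terms) = OR of negations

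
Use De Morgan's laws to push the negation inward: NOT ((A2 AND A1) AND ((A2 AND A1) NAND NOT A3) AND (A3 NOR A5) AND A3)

NOT (A2 AND A1) OR NOT ((A2 AND A1) NAND NOT A3) OR NOT (A3 NOR A5) OR NOT A3
De Morgan's: NOT(AND of terms) = OR of negations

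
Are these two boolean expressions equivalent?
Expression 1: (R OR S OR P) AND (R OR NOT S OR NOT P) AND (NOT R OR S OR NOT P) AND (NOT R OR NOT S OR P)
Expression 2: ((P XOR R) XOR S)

Yes, they are equivalent — the two output columns agree on all 8 assignments:
R | S | P | Expression 1 | Expression 2
---------------------------------------
0 | 0 | 0 | 0 | 0
0 | 0 | 1 | 1 | 1
0 | 1 | 0 | 1 | 1
0 | 1 | 1 | 0 | 0
1 | 0 | 0 | 1 | 1
1 | 0 | 1 | 0 | 0
1 | 1 | 0 | 0 | 0
1 | 1 | 1 | 1 | 1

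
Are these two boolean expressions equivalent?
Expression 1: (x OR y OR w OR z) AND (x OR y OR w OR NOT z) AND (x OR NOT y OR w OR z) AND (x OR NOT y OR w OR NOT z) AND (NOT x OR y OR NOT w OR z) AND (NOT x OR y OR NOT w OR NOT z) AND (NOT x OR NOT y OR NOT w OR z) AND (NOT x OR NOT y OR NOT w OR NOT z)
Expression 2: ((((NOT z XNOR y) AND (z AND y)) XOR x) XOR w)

Yes, they are equivalent — the two output columns agree on all 16 assignments:
x | y | w | z | Expression 1 | Expression 2
-------------------------------------------
0 | 0 | 0 | 0 | 0 | 0
0 | 0 | 0 | 1 | 0 | 0
0 | 0 | 1 | 0 | 1 | 1
0 | 0 | 1 | 1 | 1 | 1
0 | 1 | 0 | 0 | 0 | 0
0 | 1 | 0 | 1 | 0 | 0
0 | 1 | 1 | 0 | 1 | 1
0 | 1 | 1 | 1 | 1 | 1
1 | 0 | 0 | 0 | 1 | 1
1 | 0 | 0 | 1 | 1 | 1
1 | 0 | 1 | 0 | 0 | 0
1 | 0 | 1 | 1 | 0 | 0
1 | 1 | 0 | 0 | 1 | 1
1 | 1 | 0 | 1 | 1 | 1
1 | 1 | 1 | 0 | 0 | 0
1 | 1 | 1 | 1 | 0 | 0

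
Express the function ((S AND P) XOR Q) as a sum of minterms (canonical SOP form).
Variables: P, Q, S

Σm(2, 3, 5, 6) = (NOT P AND Q AND NOT S) OR (NOT P AND Q AND S) OR (P AND NOT Q AND S) OR (P AND Q AND NOT S)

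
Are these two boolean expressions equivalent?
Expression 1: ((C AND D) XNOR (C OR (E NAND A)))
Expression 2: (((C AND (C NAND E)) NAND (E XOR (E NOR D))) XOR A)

No. Counterexample: with C=0, E=0, D=0, A=0, Expression 1 = 0 but Expression 2 = 1.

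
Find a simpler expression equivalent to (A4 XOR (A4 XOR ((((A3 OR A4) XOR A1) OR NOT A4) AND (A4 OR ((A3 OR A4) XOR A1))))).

By XOR self-cancellation ((E XOR v) XOR v = E) then distribution ((E OR v) AND (E OR NOT v) = E):
= ((A3 OR A4) XOR A1)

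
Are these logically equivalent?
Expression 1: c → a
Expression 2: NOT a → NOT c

Yes, Contrapositive is always equivalent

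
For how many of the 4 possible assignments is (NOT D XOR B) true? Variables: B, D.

Satisfying assignments: (0,0), (1,1)
Count: 2 out of 4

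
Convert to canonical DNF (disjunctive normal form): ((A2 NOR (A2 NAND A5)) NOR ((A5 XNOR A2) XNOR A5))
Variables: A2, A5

(NOT A2 AND NOT A5) OR (NOT A2 AND A5)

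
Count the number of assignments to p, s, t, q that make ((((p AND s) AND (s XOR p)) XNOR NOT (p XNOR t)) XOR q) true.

Satisfying assignments: (0,0,0,0), (0,0,1,1), (0,1,0,0), (0,1,1,1), (1,0,0,1), (1,0,1,0), (1,1,0,1), (1,1,1,0)
Count: 8 out of 16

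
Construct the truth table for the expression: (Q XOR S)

Q | S | Output
--------------
0 | 0 | 0
0 | 1 | 1
1 | 0 | 1
1 | 1 | 0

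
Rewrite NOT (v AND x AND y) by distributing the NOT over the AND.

NOT v OR NOT x OR NOT y
De Morgan's: NOT(AND of terms) = OR of negations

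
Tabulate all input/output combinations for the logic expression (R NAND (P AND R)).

P | R | Output
--------------
0 | 0 | 1
0 | 1 | 1
1 | 0 | 1
1 | 1 | 0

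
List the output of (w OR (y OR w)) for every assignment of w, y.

w | y | Output
--------------
0 | 0 | 0
0 | 1 | 1
1 | 0 | 1
1 | 1 | 1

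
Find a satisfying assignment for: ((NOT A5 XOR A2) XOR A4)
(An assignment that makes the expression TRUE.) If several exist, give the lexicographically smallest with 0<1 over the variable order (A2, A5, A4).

A2=0, A5=0, A4=0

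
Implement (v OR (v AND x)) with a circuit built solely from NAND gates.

((v NAND v) NAND (((v NAND x) NAND (v NAND x)) NAND ((v NAND x) NAND (v NAND x))))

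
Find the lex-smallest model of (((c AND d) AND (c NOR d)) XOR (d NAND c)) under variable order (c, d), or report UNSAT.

c=0, d=0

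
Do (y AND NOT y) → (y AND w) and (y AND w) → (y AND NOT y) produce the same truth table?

No, Converse is not equivalent to original (counterexample: y=1, w=1)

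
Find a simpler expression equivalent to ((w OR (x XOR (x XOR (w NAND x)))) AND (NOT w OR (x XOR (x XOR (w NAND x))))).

By distribution ((E OR v) AND (E OR NOT v) = E) then XOR self-cancellation ((E XOR v) XOR v = E):
= (w NAND x)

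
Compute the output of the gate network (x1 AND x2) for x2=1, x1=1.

Substituting: (1 AND 1)
= 1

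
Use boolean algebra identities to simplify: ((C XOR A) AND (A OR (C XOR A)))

By absorption (E AND (E OR v) = E):
= (C XOR A)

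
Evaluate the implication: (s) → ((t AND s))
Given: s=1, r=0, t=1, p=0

Antecedent (s) = 1; consequent ((t AND s)) = 1.
1 → 1 = 1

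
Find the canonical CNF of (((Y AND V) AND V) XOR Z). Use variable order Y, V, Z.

(Y OR V OR Z) AND (Y OR NOT V OR Z) AND (NOT Y OR V OR Z) AND (NOT Y OR NOT V OR NOT Z)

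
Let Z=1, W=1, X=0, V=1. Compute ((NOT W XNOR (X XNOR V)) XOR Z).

Substituting: ((NOT 1 XNOR (0 XNOR 1)) XOR 1)
= 0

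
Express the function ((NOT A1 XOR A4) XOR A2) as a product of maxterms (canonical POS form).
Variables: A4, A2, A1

ΠM(1, 2, 4, 7) = (A4 OR A2 OR NOT A1) AND (A4 OR NOT A2 OR A1) AND (NOT A4 OR A2 OR A1) AND (NOT A4 OR NOT A2 OR NOT A1)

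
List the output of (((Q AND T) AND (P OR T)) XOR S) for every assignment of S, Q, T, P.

S | Q | T | P | Output
----------------------
0 | 0 | 0 | 0 | 0
0 | 0 | 0 | 1 | 0
0 | 0 | 1 | 0 | 0
0 | 0 | 1 | 1 | 0
0 | 1 | 0 | 0 | 0
0 | 1 | 0 | 1 | 0
0 | 1 | 1 | 0 | 1
0 | 1 | 1 | 1 | 1
1 | 0 | 0 | 0 | 1
1 | 0 | 0 | 1 | 1
1 | 0 | 1 | 0 | 1
1 | 0 | 1 | 1 | 1
1 | 1 | 0 | 0 | 1
1 | 1 | 0 | 1 | 1
1 | 1 | 1 | 0 | 0
1 | 1 | 1 | 1 | 0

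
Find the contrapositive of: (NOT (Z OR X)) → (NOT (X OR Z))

Contrapositive: (X OR Z) → (Z OR X)
Note: A statement and its contrapositive are logically equivalent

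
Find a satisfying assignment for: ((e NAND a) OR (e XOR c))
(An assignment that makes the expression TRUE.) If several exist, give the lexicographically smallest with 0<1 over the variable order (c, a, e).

c=0, a=0, e=0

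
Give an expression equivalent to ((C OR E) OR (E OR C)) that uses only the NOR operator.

((((C NOR E) NOR (C NOR E)) NOR ((E NOR C) NOR (E NOR C))) NOR (((C NOR E) NOR (C NOR E)) NOR ((E NOR C) NOR (E NOR C))))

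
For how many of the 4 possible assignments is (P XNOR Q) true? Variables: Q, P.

Satisfying assignments: (0,0), (1,1)
Count: 2 out of 4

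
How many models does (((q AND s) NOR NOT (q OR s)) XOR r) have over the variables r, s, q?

Satisfying assignments: (0,0,1), (0,1,0), (1,0,0), (1,1,1)
Count: 4 out of 8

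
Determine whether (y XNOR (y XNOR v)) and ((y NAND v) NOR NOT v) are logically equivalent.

No. Counterexample: with y=0, v=1, Expression 1 = 1 but Expression 2 = 0.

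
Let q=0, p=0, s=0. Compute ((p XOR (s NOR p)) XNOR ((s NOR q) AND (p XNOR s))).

Substituting: ((0 XOR (0 NOR 0)) XNOR ((0 NOR 0) AND (0 XNOR 0)))
= 1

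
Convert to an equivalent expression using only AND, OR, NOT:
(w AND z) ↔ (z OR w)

((w AND z) AND (z OR w)) OR (NOT (w AND z) AND NOT (z OR w))
(Biconditional = both true or both false)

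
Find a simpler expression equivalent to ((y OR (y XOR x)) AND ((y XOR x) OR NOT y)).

By distribution ((E OR v) AND (E OR NOT v) = E):
= (y XOR x)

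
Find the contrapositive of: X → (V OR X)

Contrapositive: NOT (V OR X) → NOT X
Note: A statement and its contrapositive are logically equivalent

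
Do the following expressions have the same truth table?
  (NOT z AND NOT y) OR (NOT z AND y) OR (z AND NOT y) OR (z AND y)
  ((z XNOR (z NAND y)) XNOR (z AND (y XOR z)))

Yes, they are equivalent — the two output columns agree on all 4 assignments:
z | y | Expression 1 | Expression 2
-----------------------------------
0 | 0 | 1 | 1
0 | 1 | 1 | 1
1 | 0 | 1 | 1
1 | 1 | 1 | 1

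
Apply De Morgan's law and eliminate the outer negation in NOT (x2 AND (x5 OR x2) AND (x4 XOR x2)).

NOT x2 OR NOT (x5 OR x2) OR NOT (x4 XOR x2)
De Morgan's: NOT(AND of terms) = OR of negations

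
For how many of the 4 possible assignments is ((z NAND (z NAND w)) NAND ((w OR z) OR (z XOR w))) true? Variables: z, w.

Satisfying assignments: (0,0), (1,0)
Count: 2 out of 4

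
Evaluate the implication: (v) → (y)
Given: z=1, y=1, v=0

Antecedent (v) = 0; consequent (y) = 1.
0 → 1 = 1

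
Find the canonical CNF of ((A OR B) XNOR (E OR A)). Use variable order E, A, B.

(E OR A OR NOT B) AND (NOT E OR A OR B)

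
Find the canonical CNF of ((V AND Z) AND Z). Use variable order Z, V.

(Z OR V) AND (Z OR NOT V) AND (NOT Z OR V)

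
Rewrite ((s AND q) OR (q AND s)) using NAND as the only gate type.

((((s NAND q) NAND (s NAND q)) NAND ((s NAND q) NAND (s NAND q))) NAND (((q NAND s) NAND (q NAND s)) NAND ((q NAND s) NAND (q NAND s))))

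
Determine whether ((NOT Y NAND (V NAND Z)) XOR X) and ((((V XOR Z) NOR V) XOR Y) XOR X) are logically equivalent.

No. Counterexample: with V=0, Y=0, Z=0, X=0, Expression 1 = 0 but Expression 2 = 1.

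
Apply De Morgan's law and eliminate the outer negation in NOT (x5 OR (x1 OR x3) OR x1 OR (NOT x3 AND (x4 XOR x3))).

NOT x5 AND NOT (x1 OR x3) AND NOT x1 AND NOT (NOT x3 AND (x4 XOR x3))
De Morgan's: NOT(OR of terms) = AND of negations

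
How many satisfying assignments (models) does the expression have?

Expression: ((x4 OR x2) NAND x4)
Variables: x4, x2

Satisfying assignments: (0,0), (0,1)
Count: 2 out of 4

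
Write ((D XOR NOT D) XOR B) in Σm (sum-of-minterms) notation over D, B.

Σm(0, 2) = (NOT D AND NOT B) OR (D AND NOT B)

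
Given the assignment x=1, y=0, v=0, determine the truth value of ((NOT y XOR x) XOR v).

Substituting: ((NOT 0 XOR 1) XOR 0)
= 0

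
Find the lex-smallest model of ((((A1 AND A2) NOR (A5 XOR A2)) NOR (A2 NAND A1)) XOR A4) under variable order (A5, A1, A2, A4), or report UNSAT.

A5=0, A1=0, A2=0, A4=1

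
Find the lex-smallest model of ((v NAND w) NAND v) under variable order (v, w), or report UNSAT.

v=0, w=0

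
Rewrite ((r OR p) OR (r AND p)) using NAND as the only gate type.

((((r NAND r) NAND (p NAND p)) NAND ((r NAND r) NAND (p NAND p))) NAND (((r NAND p) NAND (r NAND p)) NAND ((r NAND p) NAND (r NAND p))))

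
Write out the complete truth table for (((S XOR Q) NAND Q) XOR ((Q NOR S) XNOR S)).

Q | S | Output
--------------
0 | 0 | 1
0 | 1 | 1
1 | 0 | 1
1 | 1 | 1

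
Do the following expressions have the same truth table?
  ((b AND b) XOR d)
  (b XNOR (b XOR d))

No. Counterexample: with b=0, d=0, Expression 1 = 0 but Expression 2 = 1.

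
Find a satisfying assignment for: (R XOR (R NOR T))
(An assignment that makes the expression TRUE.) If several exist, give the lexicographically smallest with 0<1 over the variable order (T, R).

T=0, R=0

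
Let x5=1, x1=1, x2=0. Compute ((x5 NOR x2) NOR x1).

Substituting: ((1 NOR 0) NOR 1)
= 0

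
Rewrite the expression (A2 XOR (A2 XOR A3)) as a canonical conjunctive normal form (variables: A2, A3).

(A2 OR A3) AND (NOT A2 OR A3)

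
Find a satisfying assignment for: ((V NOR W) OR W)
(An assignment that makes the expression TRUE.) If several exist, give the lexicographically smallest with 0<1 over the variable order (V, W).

V=0, W=0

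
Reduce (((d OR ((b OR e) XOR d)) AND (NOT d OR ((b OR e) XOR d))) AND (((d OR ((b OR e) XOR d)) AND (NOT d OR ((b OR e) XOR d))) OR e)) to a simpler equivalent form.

By absorption (E AND (E OR v) = E) then distribution ((E OR v) AND (E OR NOT v) = E):
= ((b OR e) XOR d)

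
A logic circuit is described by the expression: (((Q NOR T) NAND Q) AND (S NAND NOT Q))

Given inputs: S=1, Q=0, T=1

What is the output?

Substituting: (((0 NOR 1) NAND 0) AND (1 NAND NOT 0))
= 0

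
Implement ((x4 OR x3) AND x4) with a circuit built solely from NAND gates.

((((x4 NAND x4) NAND (x3 NAND x3)) NAND x4) NAND (((x4 NAND x4) NAND (x3 NAND x3)) NAND x4))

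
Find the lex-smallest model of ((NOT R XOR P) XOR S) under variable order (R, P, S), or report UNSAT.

R=0, P=0, S=0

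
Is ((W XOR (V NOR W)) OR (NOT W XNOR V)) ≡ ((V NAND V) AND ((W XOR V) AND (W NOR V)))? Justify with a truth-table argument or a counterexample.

No. Counterexample: with V=0, W=0, Expression 1 = 1 but Expression 2 = 0.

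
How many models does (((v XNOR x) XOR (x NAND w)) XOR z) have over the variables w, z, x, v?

Satisfying assignments: (0,0,0,1), (0,0,1,0), (0,1,0,0), (0,1,1,1), (1,0,0,1), (1,0,1,1), (1,1,0,0), (1,1,1,0)
Count: 8 out of 16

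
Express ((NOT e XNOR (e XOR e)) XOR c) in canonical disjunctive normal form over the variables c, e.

(NOT c AND e) OR (c AND NOT e)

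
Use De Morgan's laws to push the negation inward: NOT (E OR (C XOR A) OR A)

NOT E AND NOT (C XOR A) AND NOT A
De Morgan's: NOT(OR of terms) = AND of negations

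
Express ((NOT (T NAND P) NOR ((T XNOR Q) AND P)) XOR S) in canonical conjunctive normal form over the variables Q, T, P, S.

(Q OR T OR P OR NOT S) AND (Q OR T OR NOT P OR S) AND (Q OR NOT T OR P OR NOT S) AND (Q OR NOT T OR NOT P OR S) AND (NOT Q OR T OR P OR NOT S) AND (NOT Q OR T OR NOT P OR NOT S) AND (NOT Q OR NOT T OR P OR NOT S) AND (NOT Q OR NOT T OR NOT P OR S)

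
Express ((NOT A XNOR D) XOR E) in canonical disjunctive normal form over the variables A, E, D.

(NOT A AND NOT E AND D) OR (NOT A AND E AND NOT D) OR (A AND NOT E AND NOT D) OR (A AND E AND D)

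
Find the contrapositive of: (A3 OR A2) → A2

Contrapositive: NOT A2 → NOT (A3 OR A2)
Note: A statement and its contrapositive are logically equivalent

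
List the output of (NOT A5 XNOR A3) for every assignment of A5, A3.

A5 | A3 | Output
----------------
0 | 0 | 0
0 | 1 | 1
1 | 0 | 1
1 | 1 | 0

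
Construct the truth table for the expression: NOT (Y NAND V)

Y | V | Output
--------------
0 | 0 | 0
0 | 1 | 0
1 | 0 | 0
1 | 1 | 1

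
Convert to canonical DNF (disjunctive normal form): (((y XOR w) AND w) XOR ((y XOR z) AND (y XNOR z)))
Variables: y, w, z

(NOT y AND w AND NOT z) OR (NOT y AND w AND z)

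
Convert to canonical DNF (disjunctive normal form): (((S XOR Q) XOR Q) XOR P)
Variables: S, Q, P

(NOT S AND NOT Q AND P) OR (NOT S AND Q AND P) OR (S AND NOT Q AND NOT P) OR (S AND Q AND NOT P)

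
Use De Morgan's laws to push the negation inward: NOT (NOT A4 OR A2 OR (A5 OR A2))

A4 AND NOT A2 AND NOT (A5 OR A2)
De Morgan's: NOT(OR of terms) = AND of negations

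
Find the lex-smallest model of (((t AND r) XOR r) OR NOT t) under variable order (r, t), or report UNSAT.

r=0, t=0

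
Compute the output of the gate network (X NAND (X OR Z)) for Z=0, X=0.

Substituting: (0 NAND (0 OR 0))
= 1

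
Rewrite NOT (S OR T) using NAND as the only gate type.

(((S NAND S) NAND (T NAND T)) NAND ((S NAND S) NAND (T NAND T)))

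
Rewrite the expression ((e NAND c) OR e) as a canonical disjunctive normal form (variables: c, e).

(NOT c AND NOT e) OR (NOT c AND e) OR (c AND NOT e) OR (c AND e)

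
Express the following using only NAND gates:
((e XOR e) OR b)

((((e NAND (e NAND e)) NAND (e NAND (e NAND e))) NAND ((e NAND (e NAND e)) NAND (e NAND (e NAND e)))) NAND (b NAND b))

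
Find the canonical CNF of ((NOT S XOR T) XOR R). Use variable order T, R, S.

(T OR R OR NOT S) AND (T OR NOT R OR S) AND (NOT T OR R OR S) AND (NOT T OR NOT R OR NOT S)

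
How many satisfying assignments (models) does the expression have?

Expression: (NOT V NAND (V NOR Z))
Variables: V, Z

Satisfying assignments: (0,1), (1,0), (1,1)
Count: 3 out of 4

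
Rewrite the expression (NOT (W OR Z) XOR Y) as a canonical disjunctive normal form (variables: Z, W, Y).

(NOT Z AND NOT W AND NOT Y) OR (NOT Z AND W AND Y) OR (Z AND NOT W AND Y) OR (Z AND W AND Y)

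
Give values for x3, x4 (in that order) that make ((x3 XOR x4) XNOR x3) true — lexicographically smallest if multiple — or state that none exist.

x3=0, x4=0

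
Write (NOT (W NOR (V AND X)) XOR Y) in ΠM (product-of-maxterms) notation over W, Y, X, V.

ΠM(0, 1, 2, 7, 12, 13, 14, 15) = (W OR Y OR X OR V) AND (W OR Y OR X OR NOT V) AND (W OR Y OR NOT X OR V) AND (W OR NOT Y OR NOT X OR NOT V) AND (NOT W OR NOT Y OR X OR V) AND (NOT W OR NOT Y OR X OR NOT V) AND (NOT W OR NOT Y OR NOT X OR V) AND (NOT W OR NOT Y OR NOT X OR NOT V)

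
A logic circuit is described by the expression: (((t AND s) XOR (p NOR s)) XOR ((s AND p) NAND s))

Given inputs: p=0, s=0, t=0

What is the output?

Substituting: (((0 AND 0) XOR (0 NOR 0)) XOR ((0 AND 0) NAND 0))
= 0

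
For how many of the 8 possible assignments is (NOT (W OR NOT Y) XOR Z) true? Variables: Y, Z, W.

Satisfying assignments: (0,1,0), (0,1,1), (1,0,0), (1,1,1)
Count: 4 out of 8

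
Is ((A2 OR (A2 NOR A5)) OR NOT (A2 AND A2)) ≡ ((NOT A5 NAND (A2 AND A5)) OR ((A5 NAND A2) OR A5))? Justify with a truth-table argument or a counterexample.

Yes, they are equivalent — the two output columns agree on all 4 assignments:
A5 | A2 | Expression 1 | Expression 2
-------------------------------------
0 | 0 | 1 | 1
0 | 1 | 1 | 1
1 | 0 | 1 | 1
1 | 1 | 1 | 1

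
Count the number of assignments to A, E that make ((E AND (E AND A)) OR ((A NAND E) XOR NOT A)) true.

Satisfying assignments: (1,0), (1,1)
Count: 2 out of 4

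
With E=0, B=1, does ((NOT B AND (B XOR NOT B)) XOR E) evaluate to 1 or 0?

Substituting: ((NOT 1 AND (1 XOR NOT 1)) XOR 0)
= 0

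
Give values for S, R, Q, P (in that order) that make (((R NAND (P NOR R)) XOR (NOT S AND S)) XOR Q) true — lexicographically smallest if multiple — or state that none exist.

S=0, R=0, Q=0, P=0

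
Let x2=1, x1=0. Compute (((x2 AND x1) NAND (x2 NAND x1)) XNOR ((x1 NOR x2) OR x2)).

Substituting: (((1 AND 0) NAND (1 NAND 0)) XNOR ((0 NOR 1) OR 1))
= 1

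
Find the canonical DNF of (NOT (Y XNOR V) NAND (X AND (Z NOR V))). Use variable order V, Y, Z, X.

(NOT V AND NOT Y AND NOT Z AND NOT X) OR (NOT V AND NOT Y AND NOT Z AND X) OR (NOT V AND NOT Y AND Z AND NOT X) OR (NOT V AND NOT Y AND Z AND X) OR (NOT V AND Y AND NOT Z AND NOT X) OR (NOT V AND Y AND Z AND NOT X) OR (NOT V AND Y AND Z AND X) OR (V AND NOT Y AND NOT Z AND NOT X) OR (V AND NOT Y AND NOT Z AND X) OR (V AND NOT Y AND Z AND NOT X) OR (V AND NOT Y AND Z AND X) OR (V AND Y AND NOT Z AND NOT X) OR (V AND Y AND NOT Z AND X) OR (V AND Y AND Z AND NOT X) OR (V AND Y AND Z AND X)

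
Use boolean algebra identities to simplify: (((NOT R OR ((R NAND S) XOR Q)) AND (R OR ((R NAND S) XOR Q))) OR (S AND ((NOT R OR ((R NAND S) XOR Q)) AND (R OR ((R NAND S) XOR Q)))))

By absorption (E OR (E AND v) = E) then distribution ((E OR v) AND (E OR NOT v) = E):
= ((R NAND S) XOR Q)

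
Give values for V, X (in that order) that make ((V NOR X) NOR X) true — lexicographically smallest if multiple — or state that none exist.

V=1, X=0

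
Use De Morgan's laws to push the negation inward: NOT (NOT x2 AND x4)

x2 OR NOT x4
De Morgan's: NOT(AND of terms) = OR of negations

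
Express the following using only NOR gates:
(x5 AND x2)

((x5 NOR x5) NOR (x2 NOR x2))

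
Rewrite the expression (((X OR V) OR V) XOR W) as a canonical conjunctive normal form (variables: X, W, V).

(X OR W OR V) AND (X OR NOT W OR NOT V) AND (NOT X OR NOT W OR V) AND (NOT X OR NOT W OR NOT V)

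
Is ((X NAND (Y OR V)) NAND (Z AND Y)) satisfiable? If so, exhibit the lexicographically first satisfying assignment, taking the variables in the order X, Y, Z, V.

X=0, Y=0, Z=0, V=0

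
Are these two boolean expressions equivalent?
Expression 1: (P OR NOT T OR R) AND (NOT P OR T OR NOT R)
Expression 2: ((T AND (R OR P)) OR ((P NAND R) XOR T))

Yes, they are equivalent — the two output columns agree on all 8 assignments:
P | T | R | Expression 1 | Expression 2
---------------------------------------
0 | 0 | 0 | 1 | 1
0 | 0 | 1 | 1 | 1
0 | 1 | 0 | 0 | 0
0 | 1 | 1 | 1 | 1
1 | 0 | 0 | 1 | 1
1 | 0 | 1 | 0 | 0
1 | 1 | 0 | 1 | 1
1 | 1 | 1 | 1 | 1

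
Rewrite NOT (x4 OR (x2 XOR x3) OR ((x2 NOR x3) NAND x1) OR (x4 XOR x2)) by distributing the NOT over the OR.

NOT x4 AND NOT (x2 XOR x3) AND NOT ((x2 NOR x3) NAND x1) AND NOT (x4 XOR x2)
De Morgan's: NOT(OR of terms) = AND of negations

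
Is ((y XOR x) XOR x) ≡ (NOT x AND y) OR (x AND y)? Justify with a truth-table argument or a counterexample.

Yes, they are equivalent — the two output columns agree on all 4 assignments:
x | y | Expression 1 | Expression 2
-----------------------------------
0 | 0 | 0 | 0
0 | 1 | 1 | 1
1 | 0 | 0 | 0
1 | 1 | 1 | 1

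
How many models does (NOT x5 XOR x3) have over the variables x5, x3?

Satisfying assignments: (0,0), (1,1)
Count: 2 out of 4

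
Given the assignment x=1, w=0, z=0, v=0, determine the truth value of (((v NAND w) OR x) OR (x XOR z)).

Substituting: (((0 NAND 0) OR 1) OR (1 XOR 0))
= 1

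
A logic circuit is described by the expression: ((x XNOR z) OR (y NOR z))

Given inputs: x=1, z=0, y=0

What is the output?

Substituting: ((1 XNOR 0) OR (0 NOR 0))
= 1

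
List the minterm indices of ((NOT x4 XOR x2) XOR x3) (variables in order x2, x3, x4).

Σm(0, 3, 5, 6) = (NOT x2 AND NOT x3 AND NOT x4) OR (NOT x2 AND x3 AND x4) OR (x2 AND NOT x3 AND x4) OR (x2 AND x3 AND NOT x4)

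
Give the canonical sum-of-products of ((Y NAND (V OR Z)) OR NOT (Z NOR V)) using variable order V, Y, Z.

Σm(0, 1, 2, 3, 4, 5, 6, 7) = (NOT V AND NOT Y AND NOT Z) OR (NOT V AND NOT Y AND Z) OR (NOT V AND Y AND NOT Z) OR (NOT V AND Y AND Z) OR (V AND NOT Y AND NOT Z) OR (V AND NOT Y AND Z) OR (V AND Y AND NOT Z) OR (V AND Y AND Z)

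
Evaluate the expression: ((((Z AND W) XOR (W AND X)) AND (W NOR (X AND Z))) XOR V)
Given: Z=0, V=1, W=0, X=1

Substituting: ((((0 AND 0) XOR (0 AND 1)) AND (0 NOR (1 AND 0))) XOR 1)
= 1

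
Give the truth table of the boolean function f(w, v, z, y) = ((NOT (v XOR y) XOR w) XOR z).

w | v | z | y | Output
----------------------
0 | 0 | 0 | 0 | 1
0 | 0 | 0 | 1 | 0
0 | 0 | 1 | 0 | 0
0 | 0 | 1 | 1 | 1
0 | 1 | 0 | 0 | 0
0 | 1 | 0 | 1 | 1
0 | 1 | 1 | 0 | 1
0 | 1 | 1 | 1 | 0
1 | 0 | 0 | 0 | 0
1 | 0 | 0 | 1 | 1
1 | 0 | 1 | 0 | 1
1 | 0 | 1 | 1 | 0
1 | 1 | 0 | 0 | 1
1 | 1 | 0 | 1 | 0
1 | 1 | 1 | 0 | 0
1 | 1 | 1 | 1 | 1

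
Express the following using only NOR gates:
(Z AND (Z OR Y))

((Z NOR Z) NOR (((Z NOR Y) NOR (Z NOR Y)) NOR ((Z NOR Y) NOR (Z NOR Y))))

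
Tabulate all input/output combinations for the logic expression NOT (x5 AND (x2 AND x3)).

x3 | x2 | x5 | Output
---------------------
0 | 0 | 0 | 1
0 | 0 | 1 | 1
0 | 1 | 0 | 1
0 | 1 | 1 | 1
1 | 0 | 0 | 1
1 | 0 | 1 | 1
1 | 1 | 0 | 1
1 | 1 | 1 | 0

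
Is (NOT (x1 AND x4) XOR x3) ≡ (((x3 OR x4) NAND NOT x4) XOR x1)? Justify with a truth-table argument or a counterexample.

No. Counterexample: with x3=0, x4=0, x1=1, Expression 1 = 1 but Expression 2 = 0.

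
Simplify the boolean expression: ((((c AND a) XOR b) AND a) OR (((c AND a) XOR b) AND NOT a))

By distribution ((E AND v) OR (E AND NOT v) = E):
= ((c AND a) XOR b)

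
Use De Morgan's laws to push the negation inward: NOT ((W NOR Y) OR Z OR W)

NOT (W NOR Y) AND NOT Z AND NOT W
De Morgan's: NOT(OR of terms) = AND of negations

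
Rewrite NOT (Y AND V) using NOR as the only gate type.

(((Y NOR Y) NOR (V NOR V)) NOR ((Y NOR Y) NOR (V NOR V)))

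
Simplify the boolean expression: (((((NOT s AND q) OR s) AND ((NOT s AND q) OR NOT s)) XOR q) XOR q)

By XOR self-cancellation ((E XOR v) XOR v = E) then distribution ((E OR v) AND (E OR NOT v) = E):
= (NOT s AND q)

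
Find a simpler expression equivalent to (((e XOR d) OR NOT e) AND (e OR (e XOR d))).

By distribution ((E OR v) AND (E OR NOT v) = E):
= (e XOR d)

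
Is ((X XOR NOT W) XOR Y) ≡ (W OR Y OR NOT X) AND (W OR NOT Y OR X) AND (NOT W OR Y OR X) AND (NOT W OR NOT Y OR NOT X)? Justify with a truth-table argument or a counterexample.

Yes, they are equivalent — the two output columns agree on all 8 assignments:
W | Y | X | Expression 1 | Expression 2
---------------------------------------
0 | 0 | 0 | 1 | 1
0 | 0 | 1 | 0 | 0
0 | 1 | 0 | 0 | 0
0 | 1 | 1 | 1 | 1
1 | 0 | 0 | 0 | 0
1 | 0 | 1 | 1 | 1
1 | 1 | 0 | 1 | 1
1 | 1 | 1 | 0 | 0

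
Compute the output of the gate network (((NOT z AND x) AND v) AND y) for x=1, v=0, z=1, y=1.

Substituting: (((NOT 1 AND 1) AND 0) AND 1)
= 0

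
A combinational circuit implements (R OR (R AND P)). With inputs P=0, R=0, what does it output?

Substituting: (0 OR (0 AND 0))
= 0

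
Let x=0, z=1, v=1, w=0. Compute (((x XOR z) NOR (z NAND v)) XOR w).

Substituting: (((0 XOR 1) NOR (1 NAND 1)) XOR 0)
= 0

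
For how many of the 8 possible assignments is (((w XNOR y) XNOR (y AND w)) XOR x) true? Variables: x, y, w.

Satisfying assignments: (0,0,1), (0,1,0), (0,1,1), (1,0,0)
Count: 4 out of 8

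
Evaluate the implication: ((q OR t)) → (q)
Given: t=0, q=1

Antecedent ((q OR t)) = 1; consequent (q) = 1.
1 → 1 = 1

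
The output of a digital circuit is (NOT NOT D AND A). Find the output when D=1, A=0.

Substituting: (NOT NOT 1 AND 0)
= 0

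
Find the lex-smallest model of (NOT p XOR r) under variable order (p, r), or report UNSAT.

p=0, r=0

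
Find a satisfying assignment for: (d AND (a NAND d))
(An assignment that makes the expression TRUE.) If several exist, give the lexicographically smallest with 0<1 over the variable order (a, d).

a=0, d=1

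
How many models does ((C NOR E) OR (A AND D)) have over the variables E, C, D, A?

Satisfying assignments: (0,0,0,0), (0,0,0,1), (0,0,1,0), (0,0,1,1), (0,1,1,1), (1,0,1,1), (1,1,1,1)
Count: 7 out of 16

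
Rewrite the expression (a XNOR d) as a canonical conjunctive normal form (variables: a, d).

(a OR NOT d) AND (NOT a OR d)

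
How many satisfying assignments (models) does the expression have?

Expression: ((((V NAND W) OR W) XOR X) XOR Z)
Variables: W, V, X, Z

Satisfying assignments: (0,0,0,0), (0,0,1,1), (0,1,0,0), (0,1,1,1), (1,0,0,0), (1,0,1,1), (1,1,0,0), (1,1,1,1)
Count: 8 out of 16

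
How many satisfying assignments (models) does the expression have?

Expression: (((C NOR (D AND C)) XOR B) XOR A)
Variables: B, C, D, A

Satisfying assignments: (0,0,0,0), (0,0,1,0), (0,1,0,1), (0,1,1,1), (1,0,0,1), (1,0,1,1), (1,1,0,0), (1,1,1,0)
Count: 8 out of 16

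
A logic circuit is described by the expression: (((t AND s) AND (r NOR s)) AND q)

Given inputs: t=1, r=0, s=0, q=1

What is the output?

Substituting: (((1 AND 0) AND (0 NOR 0)) AND 1)
= 0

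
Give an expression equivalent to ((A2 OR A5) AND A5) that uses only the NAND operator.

((((A2 NAND A2) NAND (A5 NAND A5)) NAND A5) NAND (((A2 NAND A2) NAND (A5 NAND A5)) NAND A5))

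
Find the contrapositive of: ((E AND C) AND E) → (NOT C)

Contrapositive: C → NOT ((E AND C) AND E)
Note: A statement and its contrapositive are logically equivalent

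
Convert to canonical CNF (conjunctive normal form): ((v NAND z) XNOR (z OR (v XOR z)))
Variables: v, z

(v OR z) AND (NOT v OR NOT z)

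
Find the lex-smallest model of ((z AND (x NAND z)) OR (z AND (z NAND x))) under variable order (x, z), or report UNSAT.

x=0, z=1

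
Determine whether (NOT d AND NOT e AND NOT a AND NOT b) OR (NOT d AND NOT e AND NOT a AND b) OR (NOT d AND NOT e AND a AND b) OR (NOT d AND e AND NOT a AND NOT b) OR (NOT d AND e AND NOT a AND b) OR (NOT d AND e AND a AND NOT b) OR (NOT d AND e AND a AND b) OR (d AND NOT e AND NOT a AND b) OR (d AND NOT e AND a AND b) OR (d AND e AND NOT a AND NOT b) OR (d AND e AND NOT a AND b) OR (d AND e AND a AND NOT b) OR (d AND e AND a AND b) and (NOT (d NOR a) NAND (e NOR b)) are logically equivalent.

Yes, they are equivalent — the two output columns agree on all 16 assignments:
d | e | a | b | Expression 1 | Expression 2
-------------------------------------------
0 | 0 | 0 | 0 | 1 | 1
0 | 0 | 0 | 1 | 1 | 1
0 | 0 | 1 | 0 | 0 | 0
0 | 0 | 1 | 1 | 1 | 1
0 | 1 | 0 | 0 | 1 | 1
0 | 1 | 0 | 1 | 1 | 1
0 | 1 | 1 | 0 | 1 | 1
0 | 1 | 1 | 1 | 1 | 1
1 | 0 | 0 | 0 | 0 | 0
1 | 0 | 0 | 1 | 1 | 1
1 | 0 | 1 | 0 | 0 | 0
1 | 0 | 1 | 1 | 1 | 1
1 | 1 | 0 | 0 | 1 | 1
1 | 1 | 0 | 1 | 1 | 1
1 | 1 | 1 | 0 | 1 | 1
1 | 1 | 1 | 1 | 1 | 1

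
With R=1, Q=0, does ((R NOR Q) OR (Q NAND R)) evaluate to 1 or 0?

Substituting: ((1 NOR 0) OR (0 NAND 1))
= 1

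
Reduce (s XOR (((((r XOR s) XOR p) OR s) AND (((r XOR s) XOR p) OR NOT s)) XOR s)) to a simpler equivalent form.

By XOR self-cancellation ((E XOR v) XOR v = E) then distribution ((E OR v) AND (E OR NOT v) = E):
= ((r XOR s) XOR p)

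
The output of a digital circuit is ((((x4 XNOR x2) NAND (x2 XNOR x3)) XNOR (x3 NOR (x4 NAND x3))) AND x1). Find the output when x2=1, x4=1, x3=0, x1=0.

Substituting: ((((1 XNOR 1) NAND (1 XNOR 0)) XNOR (0 NOR (1 NAND 0))) AND 0)
= 0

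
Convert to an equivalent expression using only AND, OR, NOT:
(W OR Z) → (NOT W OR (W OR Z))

NOT (W OR Z) OR (NOT W OR (W OR Z))
(Implication elimination: A → B = NOT A OR B)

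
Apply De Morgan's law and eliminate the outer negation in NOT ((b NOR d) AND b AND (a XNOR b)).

NOT (b NOR d) OR NOT b OR NOT (a XNOR b)
De Morgan's: NOT(AND of terms) = OR of negations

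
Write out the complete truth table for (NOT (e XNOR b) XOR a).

b | a | e | Output
------------------
0 | 0 | 0 | 0
0 | 0 | 1 | 1
0 | 1 | 0 | 1
0 | 1 | 1 | 0
1 | 0 | 0 | 1
1 | 0 | 1 | 0
1 | 1 | 0 | 0
1 | 1 | 1 | 1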